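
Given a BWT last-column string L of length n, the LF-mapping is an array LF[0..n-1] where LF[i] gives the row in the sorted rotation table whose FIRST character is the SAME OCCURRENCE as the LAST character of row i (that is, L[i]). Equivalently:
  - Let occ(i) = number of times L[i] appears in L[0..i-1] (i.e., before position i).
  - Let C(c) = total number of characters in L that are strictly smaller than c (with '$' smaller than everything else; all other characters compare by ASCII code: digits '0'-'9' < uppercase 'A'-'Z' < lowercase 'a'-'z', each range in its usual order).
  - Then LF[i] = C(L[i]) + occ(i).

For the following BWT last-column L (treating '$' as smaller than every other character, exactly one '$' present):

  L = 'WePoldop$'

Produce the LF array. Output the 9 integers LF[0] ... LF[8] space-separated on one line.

Char counts: '$':1, 'P':1, 'W':1, 'd':1, 'e':1, 'l':1, 'o':2, 'p':1
C (first-col start): C('$')=0, C('P')=1, C('W')=2, C('d')=3, C('e')=4, C('l')=5, C('o')=6, C('p')=8
L[0]='W': occ=0, LF[0]=C('W')+0=2+0=2
L[1]='e': occ=0, LF[1]=C('e')+0=4+0=4
L[2]='P': occ=0, LF[2]=C('P')+0=1+0=1
L[3]='o': occ=0, LF[3]=C('o')+0=6+0=6
L[4]='l': occ=0, LF[4]=C('l')+0=5+0=5
L[5]='d': occ=0, LF[5]=C('d')+0=3+0=3
L[6]='o': occ=1, LF[6]=C('o')+1=6+1=7
L[7]='p': occ=0, LF[7]=C('p')+0=8+0=8
L[8]='$': occ=0, LF[8]=C('$')+0=0+0=0

Answer: 2 4 1 6 5 3 7 8 0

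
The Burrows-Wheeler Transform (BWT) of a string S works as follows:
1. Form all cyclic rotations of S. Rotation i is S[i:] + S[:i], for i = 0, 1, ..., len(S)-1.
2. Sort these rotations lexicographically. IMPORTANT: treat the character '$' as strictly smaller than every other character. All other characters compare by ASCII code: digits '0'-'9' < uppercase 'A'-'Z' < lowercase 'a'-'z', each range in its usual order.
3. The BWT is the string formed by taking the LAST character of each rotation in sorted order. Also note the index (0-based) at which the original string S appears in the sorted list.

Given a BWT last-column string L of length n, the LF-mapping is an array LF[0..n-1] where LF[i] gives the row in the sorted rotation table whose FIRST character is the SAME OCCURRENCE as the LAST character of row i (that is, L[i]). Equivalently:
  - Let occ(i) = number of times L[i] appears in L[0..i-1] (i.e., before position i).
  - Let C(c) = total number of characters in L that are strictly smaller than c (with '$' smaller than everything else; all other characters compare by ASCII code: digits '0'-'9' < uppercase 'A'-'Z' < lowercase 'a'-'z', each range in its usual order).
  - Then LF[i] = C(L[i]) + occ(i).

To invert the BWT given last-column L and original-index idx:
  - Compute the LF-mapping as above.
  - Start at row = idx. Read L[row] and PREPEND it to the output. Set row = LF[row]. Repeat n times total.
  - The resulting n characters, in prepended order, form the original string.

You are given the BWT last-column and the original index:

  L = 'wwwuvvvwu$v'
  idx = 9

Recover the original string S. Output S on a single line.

LF mapping: 7 8 9 1 3 4 5 10 2 0 6
Walk LF starting at row 9, prepending L[row]:
  step 1: row=9, L[9]='$', prepend. Next row=LF[9]=0
  step 2: row=0, L[0]='w', prepend. Next row=LF[0]=7
  step 3: row=7, L[7]='w', prepend. Next row=LF[7]=10
  step 4: row=10, L[10]='v', prepend. Next row=LF[10]=6
  step 5: row=6, L[6]='v', prepend. Next row=LF[6]=5
  step 6: row=5, L[5]='v', prepend. Next row=LF[5]=4
  step 7: row=4, L[4]='v', prepend. Next row=LF[4]=3
  step 8: row=3, L[3]='u', prepend. Next row=LF[3]=1
  step 9: row=1, L[1]='w', prepend. Next row=LF[1]=8
  step 10: row=8, L[8]='u', prepend. Next row=LF[8]=2
  step 11: row=2, L[2]='w', prepend. Next row=LF[2]=9
Reversed output: wuwuvvvvww$

Answer: wuwuvvvvww$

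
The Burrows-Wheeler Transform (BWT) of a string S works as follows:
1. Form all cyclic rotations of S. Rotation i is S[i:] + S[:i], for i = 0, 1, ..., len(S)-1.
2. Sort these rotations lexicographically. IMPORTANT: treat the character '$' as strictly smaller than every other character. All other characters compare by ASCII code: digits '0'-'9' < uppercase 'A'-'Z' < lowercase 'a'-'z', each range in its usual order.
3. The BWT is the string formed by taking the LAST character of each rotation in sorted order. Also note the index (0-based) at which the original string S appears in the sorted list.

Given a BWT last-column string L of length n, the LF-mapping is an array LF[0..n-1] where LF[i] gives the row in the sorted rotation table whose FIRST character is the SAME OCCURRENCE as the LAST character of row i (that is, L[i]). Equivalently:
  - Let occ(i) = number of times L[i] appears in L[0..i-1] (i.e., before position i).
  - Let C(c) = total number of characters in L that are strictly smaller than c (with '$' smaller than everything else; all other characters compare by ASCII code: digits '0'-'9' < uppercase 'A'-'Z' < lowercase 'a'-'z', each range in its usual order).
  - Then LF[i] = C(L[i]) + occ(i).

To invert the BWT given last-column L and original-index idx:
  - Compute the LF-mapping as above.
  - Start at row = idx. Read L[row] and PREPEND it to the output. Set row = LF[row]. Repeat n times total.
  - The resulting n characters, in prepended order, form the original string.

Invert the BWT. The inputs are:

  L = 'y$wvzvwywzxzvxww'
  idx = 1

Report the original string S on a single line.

Answer: vvywzxxzwvwwwzy$

Derivation:
LF mapping: 11 0 4 1 13 2 5 12 6 14 9 15 3 10 7 8
Walk LF starting at row 1, prepending L[row]:
  step 1: row=1, L[1]='$', prepend. Next row=LF[1]=0
  step 2: row=0, L[0]='y', prepend. Next row=LF[0]=11
  step 3: row=11, L[11]='z', prepend. Next row=LF[11]=15
  step 4: row=15, L[15]='w', prepend. Next row=LF[15]=8
  step 5: row=8, L[8]='w', prepend. Next row=LF[8]=6
  step 6: row=6, L[6]='w', prepend. Next row=LF[6]=5
  step 7: row=5, L[5]='v', prepend. Next row=LF[5]=2
  step 8: row=2, L[2]='w', prepend. Next row=LF[2]=4
  step 9: row=4, L[4]='z', prepend. Next row=LF[4]=13
  step 10: row=13, L[13]='x', prepend. Next row=LF[13]=10
  step 11: row=10, L[10]='x', prepend. Next row=LF[10]=9
  step 12: row=9, L[9]='z', prepend. Next row=LF[9]=14
  step 13: row=14, L[14]='w', prepend. Next row=LF[14]=7
  step 14: row=7, L[7]='y', prepend. Next row=LF[7]=12
  step 15: row=12, L[12]='v', prepend. Next row=LF[12]=3
  step 16: row=3, L[3]='v', prepend. Next row=LF[3]=1
Reversed output: vvywzxxzwvwwwzy$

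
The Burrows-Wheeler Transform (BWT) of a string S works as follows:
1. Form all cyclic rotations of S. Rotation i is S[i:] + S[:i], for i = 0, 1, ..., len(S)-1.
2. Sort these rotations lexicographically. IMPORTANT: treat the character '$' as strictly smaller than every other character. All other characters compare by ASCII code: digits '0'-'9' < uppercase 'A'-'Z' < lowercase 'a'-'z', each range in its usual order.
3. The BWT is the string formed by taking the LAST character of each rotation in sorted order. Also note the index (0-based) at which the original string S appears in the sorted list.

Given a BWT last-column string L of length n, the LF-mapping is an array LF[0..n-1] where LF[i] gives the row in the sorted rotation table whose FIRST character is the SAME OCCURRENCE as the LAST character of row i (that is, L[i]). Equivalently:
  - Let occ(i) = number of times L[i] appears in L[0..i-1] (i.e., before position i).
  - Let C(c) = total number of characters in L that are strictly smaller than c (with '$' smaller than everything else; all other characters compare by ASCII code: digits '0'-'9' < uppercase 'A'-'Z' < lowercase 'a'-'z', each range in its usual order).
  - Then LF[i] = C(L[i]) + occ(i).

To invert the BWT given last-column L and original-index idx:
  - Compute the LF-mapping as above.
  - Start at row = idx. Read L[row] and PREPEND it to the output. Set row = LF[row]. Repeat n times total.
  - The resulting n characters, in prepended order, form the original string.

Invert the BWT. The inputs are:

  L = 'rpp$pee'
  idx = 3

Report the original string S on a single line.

LF mapping: 6 3 4 0 5 1 2
Walk LF starting at row 3, prepending L[row]:
  step 1: row=3, L[3]='$', prepend. Next row=LF[3]=0
  step 2: row=0, L[0]='r', prepend. Next row=LF[0]=6
  step 3: row=6, L[6]='e', prepend. Next row=LF[6]=2
  step 4: row=2, L[2]='p', prepend. Next row=LF[2]=4
  step 5: row=4, L[4]='p', prepend. Next row=LF[4]=5
  step 6: row=5, L[5]='e', prepend. Next row=LF[5]=1
  step 7: row=1, L[1]='p', prepend. Next row=LF[1]=3
Reversed output: pepper$

Answer: pepper$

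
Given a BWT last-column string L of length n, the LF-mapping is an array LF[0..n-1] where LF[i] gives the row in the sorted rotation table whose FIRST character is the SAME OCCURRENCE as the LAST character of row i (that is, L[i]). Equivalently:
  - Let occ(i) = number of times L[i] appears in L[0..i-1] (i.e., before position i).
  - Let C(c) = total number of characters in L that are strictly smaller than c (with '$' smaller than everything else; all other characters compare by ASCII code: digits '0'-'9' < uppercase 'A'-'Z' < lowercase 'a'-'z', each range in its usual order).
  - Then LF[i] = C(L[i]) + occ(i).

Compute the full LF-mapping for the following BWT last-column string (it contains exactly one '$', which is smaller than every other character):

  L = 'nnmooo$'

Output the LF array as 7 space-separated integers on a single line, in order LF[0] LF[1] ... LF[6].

Answer: 2 3 1 4 5 6 0

Derivation:
Char counts: '$':1, 'm':1, 'n':2, 'o':3
C (first-col start): C('$')=0, C('m')=1, C('n')=2, C('o')=4
L[0]='n': occ=0, LF[0]=C('n')+0=2+0=2
L[1]='n': occ=1, LF[1]=C('n')+1=2+1=3
L[2]='m': occ=0, LF[2]=C('m')+0=1+0=1
L[3]='o': occ=0, LF[3]=C('o')+0=4+0=4
L[4]='o': occ=1, LF[4]=C('o')+1=4+1=5
L[5]='o': occ=2, LF[5]=C('o')+2=4+2=6
L[6]='$': occ=0, LF[6]=C('$')+0=0+0=0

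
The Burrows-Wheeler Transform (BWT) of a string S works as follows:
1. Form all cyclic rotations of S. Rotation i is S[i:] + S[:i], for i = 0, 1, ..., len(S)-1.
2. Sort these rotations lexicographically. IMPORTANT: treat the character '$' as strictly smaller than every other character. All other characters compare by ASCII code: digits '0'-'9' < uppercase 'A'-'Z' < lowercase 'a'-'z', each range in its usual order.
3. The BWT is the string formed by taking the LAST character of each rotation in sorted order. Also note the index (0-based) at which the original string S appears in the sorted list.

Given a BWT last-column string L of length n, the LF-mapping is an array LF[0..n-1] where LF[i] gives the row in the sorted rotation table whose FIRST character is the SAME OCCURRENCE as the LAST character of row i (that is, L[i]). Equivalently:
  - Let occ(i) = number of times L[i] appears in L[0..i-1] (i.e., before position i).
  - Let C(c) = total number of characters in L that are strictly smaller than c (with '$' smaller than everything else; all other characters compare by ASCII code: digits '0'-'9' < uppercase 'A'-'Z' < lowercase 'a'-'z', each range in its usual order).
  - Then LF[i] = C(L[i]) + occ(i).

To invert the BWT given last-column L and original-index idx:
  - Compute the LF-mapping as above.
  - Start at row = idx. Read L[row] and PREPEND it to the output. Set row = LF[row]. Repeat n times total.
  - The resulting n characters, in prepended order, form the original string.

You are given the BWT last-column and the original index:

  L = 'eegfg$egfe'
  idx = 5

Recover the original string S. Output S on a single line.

LF mapping: 1 2 7 5 8 0 3 9 6 4
Walk LF starting at row 5, prepending L[row]:
  step 1: row=5, L[5]='$', prepend. Next row=LF[5]=0
  step 2: row=0, L[0]='e', prepend. Next row=LF[0]=1
  step 3: row=1, L[1]='e', prepend. Next row=LF[1]=2
  step 4: row=2, L[2]='g', prepend. Next row=LF[2]=7
  step 5: row=7, L[7]='g', prepend. Next row=LF[7]=9
  step 6: row=9, L[9]='e', prepend. Next row=LF[9]=4
  step 7: row=4, L[4]='g', prepend. Next row=LF[4]=8
  step 8: row=8, L[8]='f', prepend. Next row=LF[8]=6
  step 9: row=6, L[6]='e', prepend. Next row=LF[6]=3
  step 10: row=3, L[3]='f', prepend. Next row=LF[3]=5
Reversed output: fefgeggee$

Answer: fefgeggee$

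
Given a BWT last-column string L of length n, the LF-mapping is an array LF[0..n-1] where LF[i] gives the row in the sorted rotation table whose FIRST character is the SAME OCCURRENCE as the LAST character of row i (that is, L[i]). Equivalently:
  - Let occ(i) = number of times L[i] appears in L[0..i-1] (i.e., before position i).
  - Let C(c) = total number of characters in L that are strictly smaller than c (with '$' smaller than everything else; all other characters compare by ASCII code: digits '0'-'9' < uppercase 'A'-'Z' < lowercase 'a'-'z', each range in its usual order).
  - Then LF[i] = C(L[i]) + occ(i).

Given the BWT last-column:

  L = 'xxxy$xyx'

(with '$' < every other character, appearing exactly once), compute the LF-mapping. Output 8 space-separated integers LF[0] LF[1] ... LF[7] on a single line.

Answer: 1 2 3 6 0 4 7 5

Derivation:
Char counts: '$':1, 'x':5, 'y':2
C (first-col start): C('$')=0, C('x')=1, C('y')=6
L[0]='x': occ=0, LF[0]=C('x')+0=1+0=1
L[1]='x': occ=1, LF[1]=C('x')+1=1+1=2
L[2]='x': occ=2, LF[2]=C('x')+2=1+2=3
L[3]='y': occ=0, LF[3]=C('y')+0=6+0=6
L[4]='$': occ=0, LF[4]=C('$')+0=0+0=0
L[5]='x': occ=3, LF[5]=C('x')+3=1+3=4
L[6]='y': occ=1, LF[6]=C('y')+1=6+1=7
L[7]='x': occ=4, LF[7]=C('x')+4=1+4=5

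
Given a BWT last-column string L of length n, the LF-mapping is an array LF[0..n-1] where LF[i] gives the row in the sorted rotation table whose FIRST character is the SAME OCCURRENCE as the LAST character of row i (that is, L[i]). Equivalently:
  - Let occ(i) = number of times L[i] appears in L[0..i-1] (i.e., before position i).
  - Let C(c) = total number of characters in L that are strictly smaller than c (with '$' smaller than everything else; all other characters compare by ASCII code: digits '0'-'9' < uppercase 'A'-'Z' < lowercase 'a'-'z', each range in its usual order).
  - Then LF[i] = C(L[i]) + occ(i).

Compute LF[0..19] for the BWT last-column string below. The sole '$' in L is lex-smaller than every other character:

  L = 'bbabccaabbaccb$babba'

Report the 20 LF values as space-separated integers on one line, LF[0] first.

Answer: 7 8 1 9 16 17 2 3 10 11 4 18 19 12 0 13 5 14 15 6

Derivation:
Char counts: '$':1, 'a':6, 'b':9, 'c':4
C (first-col start): C('$')=0, C('a')=1, C('b')=7, C('c')=16
L[0]='b': occ=0, LF[0]=C('b')+0=7+0=7
L[1]='b': occ=1, LF[1]=C('b')+1=7+1=8
L[2]='a': occ=0, LF[2]=C('a')+0=1+0=1
L[3]='b': occ=2, LF[3]=C('b')+2=7+2=9
L[4]='c': occ=0, LF[4]=C('c')+0=16+0=16
L[5]='c': occ=1, LF[5]=C('c')+1=16+1=17
L[6]='a': occ=1, LF[6]=C('a')+1=1+1=2
L[7]='a': occ=2, LF[7]=C('a')+2=1+2=3
L[8]='b': occ=3, LF[8]=C('b')+3=7+3=10
L[9]='b': occ=4, LF[9]=C('b')+4=7+4=11
L[10]='a': occ=3, LF[10]=C('a')+3=1+3=4
L[11]='c': occ=2, LF[11]=C('c')+2=16+2=18
L[12]='c': occ=3, LF[12]=C('c')+3=16+3=19
L[13]='b': occ=5, LF[13]=C('b')+5=7+5=12
L[14]='$': occ=0, LF[14]=C('$')+0=0+0=0
L[15]='b': occ=6, LF[15]=C('b')+6=7+6=13
L[16]='a': occ=4, LF[16]=C('a')+4=1+4=5
L[17]='b': occ=7, LF[17]=C('b')+7=7+7=14
L[18]='b': occ=8, LF[18]=C('b')+8=7+8=15
L[19]='a': occ=5, LF[19]=C('a')+5=1+5=6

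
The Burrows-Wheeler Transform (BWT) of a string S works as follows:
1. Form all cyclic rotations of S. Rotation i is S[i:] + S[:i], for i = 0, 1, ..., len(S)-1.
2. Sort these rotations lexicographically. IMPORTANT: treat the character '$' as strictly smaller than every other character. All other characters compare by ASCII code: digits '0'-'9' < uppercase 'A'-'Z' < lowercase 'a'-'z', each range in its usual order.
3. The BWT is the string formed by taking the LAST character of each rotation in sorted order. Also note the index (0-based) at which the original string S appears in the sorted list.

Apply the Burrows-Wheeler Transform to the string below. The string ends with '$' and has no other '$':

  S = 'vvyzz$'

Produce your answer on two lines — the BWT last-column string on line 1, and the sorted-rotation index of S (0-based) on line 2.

Answer: z$vvzy
1

Derivation:
All 6 rotations (rotation i = S[i:]+S[:i]):
  rot[0] = vvyzz$
  rot[1] = vyzz$v
  rot[2] = yzz$vv
  rot[3] = zz$vvy
  rot[4] = z$vvyz
  rot[5] = $vvyzz
Sorted (with $ < everything):
  sorted[0] = $vvyzz  (last char: 'z')
  sorted[1] = vvyzz$  (last char: '$')
  sorted[2] = vyzz$v  (last char: 'v')
  sorted[3] = yzz$vv  (last char: 'v')
  sorted[4] = z$vvyz  (last char: 'z')
  sorted[5] = zz$vvy  (last char: 'y')
Last column: z$vvzy
Original string S is at sorted index 1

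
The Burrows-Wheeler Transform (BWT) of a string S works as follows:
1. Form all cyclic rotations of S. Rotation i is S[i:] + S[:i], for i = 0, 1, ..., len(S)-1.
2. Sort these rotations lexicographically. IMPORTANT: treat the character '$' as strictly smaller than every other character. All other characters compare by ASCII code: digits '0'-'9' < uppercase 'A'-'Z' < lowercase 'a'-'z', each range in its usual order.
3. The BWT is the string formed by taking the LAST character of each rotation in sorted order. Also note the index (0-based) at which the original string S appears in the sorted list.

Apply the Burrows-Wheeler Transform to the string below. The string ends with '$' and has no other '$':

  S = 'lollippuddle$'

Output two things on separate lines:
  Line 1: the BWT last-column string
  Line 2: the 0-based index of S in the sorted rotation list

Answer: eudlldlo$lipp
8

Derivation:
All 13 rotations (rotation i = S[i:]+S[:i]):
  rot[0] = lollippuddle$
  rot[1] = ollippuddle$l
  rot[2] = llippuddle$lo
  rot[3] = lippuddle$lol
  rot[4] = ippuddle$loll
  rot[5] = ppuddle$lolli
  rot[6] = puddle$lollip
  rot[7] = uddle$lollipp
  rot[8] = ddle$lollippu
  rot[9] = dle$lollippud
  rot[10] = le$lollippudd
  rot[11] = e$lollippuddl
  rot[12] = $lollippuddle
Sorted (with $ < everything):
  sorted[0] = $lollippuddle  (last char: 'e')
  sorted[1] = ddle$lollippu  (last char: 'u')
  sorted[2] = dle$lollippud  (last char: 'd')
  sorted[3] = e$lollippuddl  (last char: 'l')
  sorted[4] = ippuddle$loll  (last char: 'l')
  sorted[5] = le$lollippudd  (last char: 'd')
  sorted[6] = lippuddle$lol  (last char: 'l')
  sorted[7] = llippuddle$lo  (last char: 'o')
  sorted[8] = lollippuddle$  (last char: '$')
  sorted[9] = ollippuddle$l  (last char: 'l')
  sorted[10] = ppuddle$lolli  (last char: 'i')
  sorted[11] = puddle$lollip  (last char: 'p')
  sorted[12] = uddle$lollipp  (last char: 'p')
Last column: eudlldlo$lipp
Original string S is at sorted index 8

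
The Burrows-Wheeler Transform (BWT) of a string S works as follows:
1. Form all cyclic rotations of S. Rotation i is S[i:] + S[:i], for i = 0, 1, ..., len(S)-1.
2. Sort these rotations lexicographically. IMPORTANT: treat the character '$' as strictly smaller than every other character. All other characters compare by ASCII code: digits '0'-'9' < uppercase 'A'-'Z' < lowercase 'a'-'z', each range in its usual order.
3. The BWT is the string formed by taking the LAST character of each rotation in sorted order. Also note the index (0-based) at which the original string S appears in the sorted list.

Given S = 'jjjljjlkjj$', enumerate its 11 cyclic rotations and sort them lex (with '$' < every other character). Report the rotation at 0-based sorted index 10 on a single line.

All 11 rotations (rotation i = S[i:]+S[:i]):
  rot[0] = jjjljjlkjj$
  rot[1] = jjljjlkjj$j
  rot[2] = jljjlkjj$jj
  rot[3] = ljjlkjj$jjj
  rot[4] = jjlkjj$jjjl
  rot[5] = jlkjj$jjjlj
  rot[6] = lkjj$jjjljj
  rot[7] = kjj$jjjljjl
  rot[8] = jj$jjjljjlk
  rot[9] = j$jjjljjlkj
  rot[10] = $jjjljjlkjj
Sorted (with $ < everything):
  sorted[0] = $jjjljjlkjj
  sorted[1] = j$jjjljjlkj
  sorted[2] = jj$jjjljjlk
  sorted[3] = jjjljjlkjj$
  sorted[4] = jjljjlkjj$j
  sorted[5] = jjlkjj$jjjl
  sorted[6] = jljjlkjj$jj
  sorted[7] = jlkjj$jjjlj
  sorted[8] = kjj$jjjljjl
  sorted[9] = ljjlkjj$jjj
  sorted[10] = lkjj$jjjljj
sorted[10] = lkjj$jjjljj

Answer: lkjj$jjjljj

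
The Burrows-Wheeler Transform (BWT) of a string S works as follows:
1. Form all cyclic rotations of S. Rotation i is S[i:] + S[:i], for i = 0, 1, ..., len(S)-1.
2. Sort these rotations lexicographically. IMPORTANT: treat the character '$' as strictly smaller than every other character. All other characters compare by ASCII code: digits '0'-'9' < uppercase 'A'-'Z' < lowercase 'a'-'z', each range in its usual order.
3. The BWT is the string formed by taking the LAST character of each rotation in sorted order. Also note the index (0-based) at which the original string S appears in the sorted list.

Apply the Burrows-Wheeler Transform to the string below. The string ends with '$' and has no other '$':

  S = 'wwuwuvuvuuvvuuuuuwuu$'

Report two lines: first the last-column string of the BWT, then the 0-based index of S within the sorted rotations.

All 21 rotations (rotation i = S[i:]+S[:i]):
  rot[0] = wwuwuvuvuuvvuuuuuwuu$
  rot[1] = wuwuvuvuuvvuuuuuwuu$w
  rot[2] = uwuvuvuuvvuuuuuwuu$ww
  rot[3] = wuvuvuuvvuuuuuwuu$wwu
  rot[4] = uvuvuuvvuuuuuwuu$wwuw
  rot[5] = vuvuuvvuuuuuwuu$wwuwu
  rot[6] = uvuuvvuuuuuwuu$wwuwuv
  rot[7] = vuuvvuuuuuwuu$wwuwuvu
  rot[8] = uuvvuuuuuwuu$wwuwuvuv
  rot[9] = uvvuuuuuwuu$wwuwuvuvu
  rot[10] = vvuuuuuwuu$wwuwuvuvuu
  rot[11] = vuuuuuwuu$wwuwuvuvuuv
  rot[12] = uuuuuwuu$wwuwuvuvuuvv
  rot[13] = uuuuwuu$wwuwuvuvuuvvu
  rot[14] = uuuwuu$wwuwuvuvuuvvuu
  rot[15] = uuwuu$wwuwuvuvuuvvuuu
  rot[16] = uwuu$wwuwuvuvuuvvuuuu
  rot[17] = wuu$wwuwuvuvuuvvuuuuu
  rot[18] = uu$wwuwuvuvuuvvuuuuuw
  rot[19] = u$wwuwuvuvuuvvuuuuuwu
  rot[20] = $wwuwuvuvuuvvuuuuuwuu
Sorted (with $ < everything):
  sorted[0] = $wwuwuvuvuuvvuuuuuwuu  (last char: 'u')
  sorted[1] = u$wwuwuvuvuuvvuuuuuwu  (last char: 'u')
  sorted[2] = uu$wwuwuvuvuuvvuuuuuw  (last char: 'w')
  sorted[3] = uuuuuwuu$wwuwuvuvuuvv  (last char: 'v')
  sorted[4] = uuuuwuu$wwuwuvuvuuvvu  (last char: 'u')
  sorted[5] = uuuwuu$wwuwuvuvuuvvuu  (last char: 'u')
  sorted[6] = uuvvuuuuuwuu$wwuwuvuv  (last char: 'v')
  sorted[7] = uuwuu$wwuwuvuvuuvvuuu  (last char: 'u')
  sorted[8] = uvuuvvuuuuuwuu$wwuwuv  (last char: 'v')
  sorted[9] = uvuvuuvvuuuuuwuu$wwuw  (last char: 'w')
  sorted[10] = uvvuuuuuwuu$wwuwuvuvu  (last char: 'u')
  sorted[11] = uwuu$wwuwuvuvuuvvuuuu  (last char: 'u')
  sorted[12] = uwuvuvuuvvuuuuuwuu$ww  (last char: 'w')
  sorted[13] = vuuuuuwuu$wwuwuvuvuuv  (last char: 'v')
  sorted[14] = vuuvvuuuuuwuu$wwuwuvu  (last char: 'u')
  sorted[15] = vuvuuvvuuuuuwuu$wwuwu  (last char: 'u')
  sorted[16] = vvuuuuuwuu$wwuwuvuvuu  (last char: 'u')
  sorted[17] = wuu$wwuwuvuvuuvvuuuuu  (last char: 'u')
  sorted[18] = wuvuvuuvvuuuuuwuu$wwu  (last char: 'u')
  sorted[19] = wuwuvuvuuvvuuuuuwuu$w  (last char: 'w')
  sorted[20] = wwuwuvuvuuvvuuuuuwuu$  (last char: '$')
Last column: uuwvuuvuvwuuwvuuuuuw$
Original string S is at sorted index 20

Answer: uuwvuuvuvwuuwvuuuuuw$
20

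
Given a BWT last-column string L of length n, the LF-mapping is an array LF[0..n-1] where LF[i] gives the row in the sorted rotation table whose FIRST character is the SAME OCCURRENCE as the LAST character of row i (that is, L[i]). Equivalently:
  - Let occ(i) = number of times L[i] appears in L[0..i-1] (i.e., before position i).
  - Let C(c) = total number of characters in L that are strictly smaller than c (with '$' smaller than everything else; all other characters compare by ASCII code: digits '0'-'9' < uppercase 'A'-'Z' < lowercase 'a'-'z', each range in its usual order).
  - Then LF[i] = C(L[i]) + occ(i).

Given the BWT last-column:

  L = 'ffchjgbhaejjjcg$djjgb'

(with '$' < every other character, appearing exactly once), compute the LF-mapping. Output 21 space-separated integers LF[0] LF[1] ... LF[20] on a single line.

Char counts: '$':1, 'a':1, 'b':2, 'c':2, 'd':1, 'e':1, 'f':2, 'g':3, 'h':2, 'j':6
C (first-col start): C('$')=0, C('a')=1, C('b')=2, C('c')=4, C('d')=6, C('e')=7, C('f')=8, C('g')=10, C('h')=13, C('j')=15
L[0]='f': occ=0, LF[0]=C('f')+0=8+0=8
L[1]='f': occ=1, LF[1]=C('f')+1=8+1=9
L[2]='c': occ=0, LF[2]=C('c')+0=4+0=4
L[3]='h': occ=0, LF[3]=C('h')+0=13+0=13
L[4]='j': occ=0, LF[4]=C('j')+0=15+0=15
L[5]='g': occ=0, LF[5]=C('g')+0=10+0=10
L[6]='b': occ=0, LF[6]=C('b')+0=2+0=2
L[7]='h': occ=1, LF[7]=C('h')+1=13+1=14
L[8]='a': occ=0, LF[8]=C('a')+0=1+0=1
L[9]='e': occ=0, LF[9]=C('e')+0=7+0=7
L[10]='j': occ=1, LF[10]=C('j')+1=15+1=16
L[11]='j': occ=2, LF[11]=C('j')+2=15+2=17
L[12]='j': occ=3, LF[12]=C('j')+3=15+3=18
L[13]='c': occ=1, LF[13]=C('c')+1=4+1=5
L[14]='g': occ=1, LF[14]=C('g')+1=10+1=11
L[15]='$': occ=0, LF[15]=C('$')+0=0+0=0
L[16]='d': occ=0, LF[16]=C('d')+0=6+0=6
L[17]='j': occ=4, LF[17]=C('j')+4=15+4=19
L[18]='j': occ=5, LF[18]=C('j')+5=15+5=20
L[19]='g': occ=2, LF[19]=C('g')+2=10+2=12
L[20]='b': occ=1, LF[20]=C('b')+1=2+1=3

Answer: 8 9 4 13 15 10 2 14 1 7 16 17 18 5 11 0 6 19 20 12 3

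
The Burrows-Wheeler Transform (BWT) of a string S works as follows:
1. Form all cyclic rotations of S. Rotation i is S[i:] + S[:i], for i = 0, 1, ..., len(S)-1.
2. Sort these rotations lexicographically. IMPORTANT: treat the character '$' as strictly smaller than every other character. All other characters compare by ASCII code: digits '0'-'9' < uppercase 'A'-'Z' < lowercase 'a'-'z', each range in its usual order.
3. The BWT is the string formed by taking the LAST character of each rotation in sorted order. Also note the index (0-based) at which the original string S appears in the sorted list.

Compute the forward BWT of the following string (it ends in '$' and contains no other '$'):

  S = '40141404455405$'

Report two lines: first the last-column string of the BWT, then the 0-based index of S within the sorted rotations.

All 15 rotations (rotation i = S[i:]+S[:i]):
  rot[0] = 40141404455405$
  rot[1] = 0141404455405$4
  rot[2] = 141404455405$40
  rot[3] = 41404455405$401
  rot[4] = 1404455405$4014
  rot[5] = 404455405$40141
  rot[6] = 04455405$401414
  rot[7] = 4455405$4014140
  rot[8] = 455405$40141404
  rot[9] = 55405$401414044
  rot[10] = 5405$4014140445
  rot[11] = 405$40141404455
  rot[12] = 05$401414044554
  rot[13] = 5$4014140445540
  rot[14] = $40141404455405
Sorted (with $ < everything):
  sorted[0] = $40141404455405  (last char: '5')
  sorted[1] = 0141404455405$4  (last char: '4')
  sorted[2] = 04455405$401414  (last char: '4')
  sorted[3] = 05$401414044554  (last char: '4')
  sorted[4] = 1404455405$4014  (last char: '4')
  sorted[5] = 141404455405$40  (last char: '0')
  sorted[6] = 40141404455405$  (last char: '$')
  sorted[7] = 404455405$40141  (last char: '1')
  sorted[8] = 405$40141404455  (last char: '5')
  sorted[9] = 41404455405$401  (last char: '1')
  sorted[10] = 4455405$4014140  (last char: '0')
  sorted[11] = 455405$40141404  (last char: '4')
  sorted[12] = 5$4014140445540  (last char: '0')
  sorted[13] = 5405$4014140445  (last char: '5')
  sorted[14] = 55405$401414044  (last char: '4')
Last column: 544440$15104054
Original string S is at sorted index 6

Answer: 544440$15104054
6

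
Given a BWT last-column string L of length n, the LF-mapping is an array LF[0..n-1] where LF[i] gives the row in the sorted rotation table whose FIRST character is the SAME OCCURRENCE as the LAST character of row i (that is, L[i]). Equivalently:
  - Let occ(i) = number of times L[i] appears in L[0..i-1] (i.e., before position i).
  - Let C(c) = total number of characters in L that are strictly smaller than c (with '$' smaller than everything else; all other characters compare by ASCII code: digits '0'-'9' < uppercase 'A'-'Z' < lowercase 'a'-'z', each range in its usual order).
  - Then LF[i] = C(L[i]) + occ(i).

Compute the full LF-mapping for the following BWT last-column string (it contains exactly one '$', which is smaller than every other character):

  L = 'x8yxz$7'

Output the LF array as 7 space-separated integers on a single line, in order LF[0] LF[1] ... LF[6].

Answer: 3 2 5 4 6 0 1

Derivation:
Char counts: '$':1, '7':1, '8':1, 'x':2, 'y':1, 'z':1
C (first-col start): C('$')=0, C('7')=1, C('8')=2, C('x')=3, C('y')=5, C('z')=6
L[0]='x': occ=0, LF[0]=C('x')+0=3+0=3
L[1]='8': occ=0, LF[1]=C('8')+0=2+0=2
L[2]='y': occ=0, LF[2]=C('y')+0=5+0=5
L[3]='x': occ=1, LF[3]=C('x')+1=3+1=4
L[4]='z': occ=0, LF[4]=C('z')+0=6+0=6
L[5]='$': occ=0, LF[5]=C('$')+0=0+0=0
L[6]='7': occ=0, LF[6]=C('7')+0=1+0=1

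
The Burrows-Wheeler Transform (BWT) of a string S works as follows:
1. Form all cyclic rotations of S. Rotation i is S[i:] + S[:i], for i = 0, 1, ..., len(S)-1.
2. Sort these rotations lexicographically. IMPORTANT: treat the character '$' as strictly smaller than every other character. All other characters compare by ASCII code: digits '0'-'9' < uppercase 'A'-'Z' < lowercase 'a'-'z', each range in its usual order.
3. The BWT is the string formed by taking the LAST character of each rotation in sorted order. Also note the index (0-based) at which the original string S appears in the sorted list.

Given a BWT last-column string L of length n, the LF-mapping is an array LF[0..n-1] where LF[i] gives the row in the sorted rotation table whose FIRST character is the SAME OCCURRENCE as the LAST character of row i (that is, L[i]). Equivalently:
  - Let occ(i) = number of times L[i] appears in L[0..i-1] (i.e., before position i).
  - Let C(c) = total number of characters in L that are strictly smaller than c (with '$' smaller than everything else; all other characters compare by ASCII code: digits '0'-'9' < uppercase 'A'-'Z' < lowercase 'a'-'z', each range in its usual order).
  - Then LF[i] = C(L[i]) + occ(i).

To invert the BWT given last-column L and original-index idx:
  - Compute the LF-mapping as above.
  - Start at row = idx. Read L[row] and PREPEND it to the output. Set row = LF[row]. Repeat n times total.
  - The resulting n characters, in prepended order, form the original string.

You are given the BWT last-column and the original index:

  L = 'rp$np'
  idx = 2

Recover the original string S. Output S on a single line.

LF mapping: 4 2 0 1 3
Walk LF starting at row 2, prepending L[row]:
  step 1: row=2, L[2]='$', prepend. Next row=LF[2]=0
  step 2: row=0, L[0]='r', prepend. Next row=LF[0]=4
  step 3: row=4, L[4]='p', prepend. Next row=LF[4]=3
  step 4: row=3, L[3]='n', prepend. Next row=LF[3]=1
  step 5: row=1, L[1]='p', prepend. Next row=LF[1]=2
Reversed output: pnpr$

Answer: pnpr$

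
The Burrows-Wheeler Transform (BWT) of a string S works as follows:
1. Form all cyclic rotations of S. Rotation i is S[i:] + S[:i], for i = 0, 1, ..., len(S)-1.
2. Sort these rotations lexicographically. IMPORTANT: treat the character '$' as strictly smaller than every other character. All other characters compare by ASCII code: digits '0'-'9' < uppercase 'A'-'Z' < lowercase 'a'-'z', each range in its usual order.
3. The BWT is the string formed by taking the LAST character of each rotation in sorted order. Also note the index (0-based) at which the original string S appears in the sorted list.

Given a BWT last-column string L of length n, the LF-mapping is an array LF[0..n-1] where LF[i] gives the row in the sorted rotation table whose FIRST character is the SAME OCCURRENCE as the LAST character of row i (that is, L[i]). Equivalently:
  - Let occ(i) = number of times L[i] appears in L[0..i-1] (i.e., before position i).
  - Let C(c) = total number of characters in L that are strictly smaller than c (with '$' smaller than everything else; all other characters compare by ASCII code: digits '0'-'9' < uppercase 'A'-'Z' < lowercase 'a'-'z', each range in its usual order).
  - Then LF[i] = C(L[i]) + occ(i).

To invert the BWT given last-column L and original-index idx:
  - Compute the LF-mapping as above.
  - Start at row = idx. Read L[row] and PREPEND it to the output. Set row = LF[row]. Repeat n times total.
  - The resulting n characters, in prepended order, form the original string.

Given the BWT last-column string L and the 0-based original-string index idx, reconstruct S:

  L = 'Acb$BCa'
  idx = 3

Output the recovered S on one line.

LF mapping: 1 6 5 0 2 3 4
Walk LF starting at row 3, prepending L[row]:
  step 1: row=3, L[3]='$', prepend. Next row=LF[3]=0
  step 2: row=0, L[0]='A', prepend. Next row=LF[0]=1
  step 3: row=1, L[1]='c', prepend. Next row=LF[1]=6
  step 4: row=6, L[6]='a', prepend. Next row=LF[6]=4
  step 5: row=4, L[4]='B', prepend. Next row=LF[4]=2
  step 6: row=2, L[2]='b', prepend. Next row=LF[2]=5
  step 7: row=5, L[5]='C', prepend. Next row=LF[5]=3
Reversed output: CbBacA$

Answer: CbBacA$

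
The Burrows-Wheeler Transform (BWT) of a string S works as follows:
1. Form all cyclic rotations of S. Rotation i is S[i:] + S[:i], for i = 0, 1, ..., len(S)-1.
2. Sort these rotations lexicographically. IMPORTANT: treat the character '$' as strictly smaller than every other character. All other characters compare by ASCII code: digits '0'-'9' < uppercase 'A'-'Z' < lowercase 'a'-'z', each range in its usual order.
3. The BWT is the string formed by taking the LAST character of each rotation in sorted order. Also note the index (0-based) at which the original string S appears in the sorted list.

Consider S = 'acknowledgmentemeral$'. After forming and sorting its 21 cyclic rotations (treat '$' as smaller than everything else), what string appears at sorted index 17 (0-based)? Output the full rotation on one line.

Answer: owledgmentemeral$ackn

Derivation:
All 21 rotations (rotation i = S[i:]+S[:i]):
  rot[0] = acknowledgmentemeral$
  rot[1] = cknowledgmentemeral$a
  rot[2] = knowledgmentemeral$ac
  rot[3] = nowledgmentemeral$ack
  rot[4] = owledgmentemeral$ackn
  rot[5] = wledgmentemeral$ackno
  rot[6] = ledgmentemeral$acknow
  rot[7] = edgmentemeral$acknowl
  rot[8] = dgmentemeral$acknowle
  rot[9] = gmentemeral$acknowled
  rot[10] = mentemeral$acknowledg
  rot[11] = entemeral$acknowledgm
  rot[12] = ntemeral$acknowledgme
  rot[13] = temeral$acknowledgmen
  rot[14] = emeral$acknowledgment
  rot[15] = meral$acknowledgmente
  rot[16] = eral$acknowledgmentem
  rot[17] = ral$acknowledgmenteme
  rot[18] = al$acknowledgmentemer
  rot[19] = l$acknowledgmentemera
  rot[20] = $acknowledgmentemeral
Sorted (with $ < everything):
  sorted[0] = $acknowledgmentemeral
  sorted[1] = acknowledgmentemeral$
  sorted[2] = al$acknowledgmentemer
  sorted[3] = cknowledgmentemeral$a
  sorted[4] = dgmentemeral$acknowle
  sorted[5] = edgmentemeral$acknowl
  sorted[6] = emeral$acknowledgment
  sorted[7] = entemeral$acknowledgm
  sorted[8] = eral$acknowledgmentem
  sorted[9] = gmentemeral$acknowled
  sorted[10] = knowledgmentemeral$ac
  sorted[11] = l$acknowledgmentemera
  sorted[12] = ledgmentemeral$acknow
  sorted[13] = mentemeral$acknowledg
  sorted[14] = meral$acknowledgmente
  sorted[15] = nowledgmentemeral$ack
  sorted[16] = ntemeral$acknowledgme
  sorted[17] = owledgmentemeral$ackn
  sorted[18] = ral$acknowledgmenteme
  sorted[19] = temeral$acknowledgmen
  sorted[20] = wledgmentemeral$ackno
sorted[17] = owledgmentemeral$ackn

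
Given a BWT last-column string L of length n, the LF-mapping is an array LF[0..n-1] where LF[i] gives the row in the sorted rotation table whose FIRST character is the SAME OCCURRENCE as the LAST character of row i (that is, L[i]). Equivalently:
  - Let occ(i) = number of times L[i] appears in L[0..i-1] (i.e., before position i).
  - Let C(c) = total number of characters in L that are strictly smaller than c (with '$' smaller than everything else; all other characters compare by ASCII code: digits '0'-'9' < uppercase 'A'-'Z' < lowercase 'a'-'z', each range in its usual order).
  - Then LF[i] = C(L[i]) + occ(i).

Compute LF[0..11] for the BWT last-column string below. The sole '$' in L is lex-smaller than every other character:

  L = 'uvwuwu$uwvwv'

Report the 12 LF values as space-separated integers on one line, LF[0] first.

Answer: 1 5 8 2 9 3 0 4 10 6 11 7

Derivation:
Char counts: '$':1, 'u':4, 'v':3, 'w':4
C (first-col start): C('$')=0, C('u')=1, C('v')=5, C('w')=8
L[0]='u': occ=0, LF[0]=C('u')+0=1+0=1
L[1]='v': occ=0, LF[1]=C('v')+0=5+0=5
L[2]='w': occ=0, LF[2]=C('w')+0=8+0=8
L[3]='u': occ=1, LF[3]=C('u')+1=1+1=2
L[4]='w': occ=1, LF[4]=C('w')+1=8+1=9
L[5]='u': occ=2, LF[5]=C('u')+2=1+2=3
L[6]='$': occ=0, LF[6]=C('$')+0=0+0=0
L[7]='u': occ=3, LF[7]=C('u')+3=1+3=4
L[8]='w': occ=2, LF[8]=C('w')+2=8+2=10
L[9]='v': occ=1, LF[9]=C('v')+1=5+1=6
L[10]='w': occ=3, LF[10]=C('w')+3=8+3=11
L[11]='v': occ=2, LF[11]=C('v')+2=5+2=7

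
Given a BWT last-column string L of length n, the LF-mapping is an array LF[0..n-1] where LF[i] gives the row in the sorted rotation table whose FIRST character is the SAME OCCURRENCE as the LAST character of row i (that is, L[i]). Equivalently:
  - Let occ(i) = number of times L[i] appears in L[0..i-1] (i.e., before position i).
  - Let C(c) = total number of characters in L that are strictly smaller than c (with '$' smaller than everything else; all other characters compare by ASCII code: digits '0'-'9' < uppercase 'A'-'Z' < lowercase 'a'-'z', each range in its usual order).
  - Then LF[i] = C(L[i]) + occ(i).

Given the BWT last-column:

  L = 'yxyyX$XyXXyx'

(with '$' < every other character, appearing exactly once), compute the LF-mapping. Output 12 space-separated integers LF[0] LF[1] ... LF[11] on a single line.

Answer: 7 5 8 9 1 0 2 10 3 4 11 6

Derivation:
Char counts: '$':1, 'X':4, 'x':2, 'y':5
C (first-col start): C('$')=0, C('X')=1, C('x')=5, C('y')=7
L[0]='y': occ=0, LF[0]=C('y')+0=7+0=7
L[1]='x': occ=0, LF[1]=C('x')+0=5+0=5
L[2]='y': occ=1, LF[2]=C('y')+1=7+1=8
L[3]='y': occ=2, LF[3]=C('y')+2=7+2=9
L[4]='X': occ=0, LF[4]=C('X')+0=1+0=1
L[5]='$': occ=0, LF[5]=C('$')+0=0+0=0
L[6]='X': occ=1, LF[6]=C('X')+1=1+1=2
L[7]='y': occ=3, LF[7]=C('y')+3=7+3=10
L[8]='X': occ=2, LF[8]=C('X')+2=1+2=3
L[9]='X': occ=3, LF[9]=C('X')+3=1+3=4
L[10]='y': occ=4, LF[10]=C('y')+4=7+4=11
L[11]='x': occ=1, LF[11]=C('x')+1=5+1=6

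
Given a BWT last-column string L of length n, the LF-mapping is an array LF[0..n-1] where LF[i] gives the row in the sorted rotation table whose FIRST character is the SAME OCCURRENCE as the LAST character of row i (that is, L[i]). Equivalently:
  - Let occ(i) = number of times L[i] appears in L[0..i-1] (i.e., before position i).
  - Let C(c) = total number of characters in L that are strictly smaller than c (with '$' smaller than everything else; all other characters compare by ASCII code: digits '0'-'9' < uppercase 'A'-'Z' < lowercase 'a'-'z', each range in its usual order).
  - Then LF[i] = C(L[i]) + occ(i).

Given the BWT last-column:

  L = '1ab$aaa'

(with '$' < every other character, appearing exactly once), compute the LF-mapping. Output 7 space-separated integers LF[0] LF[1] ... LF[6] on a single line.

Answer: 1 2 6 0 3 4 5

Derivation:
Char counts: '$':1, '1':1, 'a':4, 'b':1
C (first-col start): C('$')=0, C('1')=1, C('a')=2, C('b')=6
L[0]='1': occ=0, LF[0]=C('1')+0=1+0=1
L[1]='a': occ=0, LF[1]=C('a')+0=2+0=2
L[2]='b': occ=0, LF[2]=C('b')+0=6+0=6
L[3]='$': occ=0, LF[3]=C('$')+0=0+0=0
L[4]='a': occ=1, LF[4]=C('a')+1=2+1=3
L[5]='a': occ=2, LF[5]=C('a')+2=2+2=4
L[6]='a': occ=3, LF[6]=C('a')+3=2+3=5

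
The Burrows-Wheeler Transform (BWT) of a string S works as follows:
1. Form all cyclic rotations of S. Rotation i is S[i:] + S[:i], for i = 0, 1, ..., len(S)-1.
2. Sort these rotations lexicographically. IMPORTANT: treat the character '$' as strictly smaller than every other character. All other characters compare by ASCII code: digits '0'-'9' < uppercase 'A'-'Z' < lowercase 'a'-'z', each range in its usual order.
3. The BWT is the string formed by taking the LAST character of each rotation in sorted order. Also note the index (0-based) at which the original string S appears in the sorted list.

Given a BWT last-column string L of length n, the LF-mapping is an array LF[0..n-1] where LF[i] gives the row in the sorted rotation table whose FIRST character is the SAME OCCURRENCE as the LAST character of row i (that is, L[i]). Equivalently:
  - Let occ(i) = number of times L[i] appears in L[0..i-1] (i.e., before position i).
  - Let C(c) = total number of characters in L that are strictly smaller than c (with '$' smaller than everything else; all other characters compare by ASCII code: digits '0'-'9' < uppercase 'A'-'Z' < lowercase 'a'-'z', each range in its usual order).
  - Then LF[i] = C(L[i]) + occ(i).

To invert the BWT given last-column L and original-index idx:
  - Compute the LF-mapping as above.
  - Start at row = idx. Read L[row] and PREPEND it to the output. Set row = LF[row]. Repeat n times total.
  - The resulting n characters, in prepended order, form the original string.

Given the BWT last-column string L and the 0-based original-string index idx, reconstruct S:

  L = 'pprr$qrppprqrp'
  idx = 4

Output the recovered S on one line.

LF mapping: 1 2 9 10 0 7 11 3 4 5 12 8 13 6
Walk LF starting at row 4, prepending L[row]:
  step 1: row=4, L[4]='$', prepend. Next row=LF[4]=0
  step 2: row=0, L[0]='p', prepend. Next row=LF[0]=1
  step 3: row=1, L[1]='p', prepend. Next row=LF[1]=2
  step 4: row=2, L[2]='r', prepend. Next row=LF[2]=9
  step 5: row=9, L[9]='p', prepend. Next row=LF[9]=5
  step 6: row=5, L[5]='q', prepend. Next row=LF[5]=7
  step 7: row=7, L[7]='p', prepend. Next row=LF[7]=3
  step 8: row=3, L[3]='r', prepend. Next row=LF[3]=10
  step 9: row=10, L[10]='r', prepend. Next row=LF[10]=12
  step 10: row=12, L[12]='r', prepend. Next row=LF[12]=13
  step 11: row=13, L[13]='p', prepend. Next row=LF[13]=6
  step 12: row=6, L[6]='r', prepend. Next row=LF[6]=11
  step 13: row=11, L[11]='q', prepend. Next row=LF[11]=8
  step 14: row=8, L[8]='p', prepend. Next row=LF[8]=4
Reversed output: pqrprrrpqprpp$

Answer: pqrprrrpqprpp$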